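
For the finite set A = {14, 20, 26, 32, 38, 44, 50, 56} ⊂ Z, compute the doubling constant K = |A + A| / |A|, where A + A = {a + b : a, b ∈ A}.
K = |A + A| / |A| = 15/8

Enumerate A + A = {a + b : a, b ∈ A}. With |A| = 8, there are |A|^2 = 64 ordered sum pairs; collecting distinct values, A + A = {28, 34, 40, 46, 52, 58, 64, 70, 76, 82, 88, 94, 100, 106, 112}, so |A + A| = 15. Thus K = 15/8. Here |A + A| = 2|A| − 1 = 15, the minimum possible — so K = 15/8 is minimal, which holds iff A is an arithmetic progression.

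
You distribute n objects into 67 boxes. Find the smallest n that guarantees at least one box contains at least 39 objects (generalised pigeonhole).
n = (39 − 1)·67 + 1 = 2547

By the generalised pigeonhole principle, to guarantee some box contains ≥ r objects we need more than (r − 1) · k objects total. Threshold: n = (r − 1) · k + 1. With r = 39 and k = 67: n = 38 · 67 + 1 = 2546 + 1 = 2547. For n = 2546 = 38 · 67, we can put exactly 38 objects in every box, avoiding 39 in any single one — so 2547 is tight.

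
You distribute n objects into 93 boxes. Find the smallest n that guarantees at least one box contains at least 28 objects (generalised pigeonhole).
n = (28 − 1)·93 + 1 = 2512

By the generalised pigeonhole principle, to guarantee some box contains ≥ r objects we need more than (r − 1) · k objects total. Threshold: n = (r − 1) · k + 1. With r = 28 and k = 93: n = 27 · 93 + 1 = 2511 + 1 = 2512. For n = 2511 = 27 · 93, we can put exactly 27 objects in every box, avoiding 28 in any single one — so 2512 is tight.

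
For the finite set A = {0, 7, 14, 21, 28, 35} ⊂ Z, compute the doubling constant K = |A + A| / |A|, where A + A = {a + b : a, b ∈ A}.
K = |A + A| / |A| = 11/6

Enumerate A + A = {a + b : a, b ∈ A}. With |A| = 6, there are |A|^2 = 36 ordered sum pairs; collecting distinct values, A + A = {0, 7, 14, 21, 28, 35, 42, 49, 56, 63, 70}, so |A + A| = 11. Thus K = 11/6. Here |A + A| = 2|A| − 1 = 11, the minimum possible — so K = 11/6 is minimal, which holds iff A is an arithmetic progression.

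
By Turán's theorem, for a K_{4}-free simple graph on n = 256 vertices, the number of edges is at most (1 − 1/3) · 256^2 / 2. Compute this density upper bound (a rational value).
Turán density bound = (2/3) · 256^2/2 = 65536/3 ≈ 21845.3333

Turán's theorem: ex(n, K_{r+1}) is achieved by the complete r-partite Turán graph T(n, r) with parts as balanced as possible, and is at most (1 − 1/r) · n^2/2. For r = 3, n = 256: the density bound is (2/3) · 65536/2 = 65536/3 ≈ 21845.3333. The integer-valued extremum is e(T(256, 3)) = 21845, which is strictly less than the density bound 65536/3 since 3 ∤ 256 (the parts of T(256, 3) cannot all be equal).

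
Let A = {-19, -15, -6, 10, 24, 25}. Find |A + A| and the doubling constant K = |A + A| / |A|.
K = |A + A| / |A| = 21/6 = 7/2

Enumerate A + A = {a + b : a, b ∈ A}. With |A| = 6, there are |A|^2 = 36 ordered sum pairs; collecting distinct values, A + A = {-38, -34, -30, -25, -21, -12, -9, -5, 4, 5, 6, 9, 10, 18, 19, 20, 34, 35, 48, 49, 50}, so |A + A| = 21. Thus K = 21/6 = 7/2. For comparison, the minimum possible |A + A| over all 6-element sets is 2·6 − 1 = 11 (so min K = 11/6), attained only by arithmetic progressions.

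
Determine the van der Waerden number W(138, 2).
W(138, 2) = 138 + 1 = 139

A 2-term AP is any pair of integers, so a monochromatic 2-AP exists iff some colour is used at least twice. With 138 colours, the colouring i ↦ i on {1, ..., 138} uses each colour once, avoiding any monochromatic pair, so W(138, 2) > 138. For {1, ..., 139}, pigeonhole forces two integers of the same colour, which form a monochromatic 2-AP. Hence W(138, 2) = 139.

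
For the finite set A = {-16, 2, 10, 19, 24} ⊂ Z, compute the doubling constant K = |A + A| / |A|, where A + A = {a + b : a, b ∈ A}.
K = |A + A| / |A| = 15/5 = 3

Enumerate A + A = {a + b : a, b ∈ A}. With |A| = 5, there are |A|^2 = 25 ordered sum pairs; collecting distinct values, A + A = {-32, -14, -6, 3, 4, 8, 12, 20, 21, 26, 29, 34, 38, 43, 48}, so |A + A| = 15. Thus K = 15/5 = 3. For comparison, the minimum possible |A + A| over all 5-element sets is 2·5 − 1 = 9 (so min K = 9/5), attained only by arithmetic progressions.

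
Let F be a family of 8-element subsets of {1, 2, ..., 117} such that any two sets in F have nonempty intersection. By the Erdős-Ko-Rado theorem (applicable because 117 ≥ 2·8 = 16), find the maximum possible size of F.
max |F| = C(116, 7) = 46627515440

The Erdős-Ko-Rado theorem states: for n ≥ 2k, an intersecting family of k-subsets of an n-element set has size at most C(n − 1, k − 1), with equality for 'star' families {A ⊆ [n] : |A| = k, i ∈ A} (fix an element i). For n = 117, k = 8: C(116, 7) = 46627515440.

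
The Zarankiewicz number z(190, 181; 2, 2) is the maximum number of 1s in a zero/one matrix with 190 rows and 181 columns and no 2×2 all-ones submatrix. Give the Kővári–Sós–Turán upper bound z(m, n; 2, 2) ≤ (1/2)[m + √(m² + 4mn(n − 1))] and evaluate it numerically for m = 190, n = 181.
z(190, 181; 2, 2) ≤ (1/2)[190 + √(190² + 4·190·181·180)] = (1/2)[190 + √24796900] = 2584.8243

Kővári–Sós–Turán: let r_1, ..., r_190 be the row sums and z = Σ r_i the total number of 1s. Each pair of columns can share at most one row with both entries 1 (else a 2×2 all-ones block appears), so Σ_i C(r_i, 2) ≤ C(181, 2) = 16290. By convexity Σ_i C(r_i, 2) ≥ 190·C(z/190, 2) = z(z − 190)/(2·190), giving z² − 190z − 190·181·180 ≤ 0 and hence z ≤ (1/2)[190 + √(36100 + 4·6190200)] = (1/2)[190 + √24796900] ≈ (1/2)(190 + 4979.6486) = 2584.8243.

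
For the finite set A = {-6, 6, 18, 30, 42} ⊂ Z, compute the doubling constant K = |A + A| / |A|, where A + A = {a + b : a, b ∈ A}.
K = |A + A| / |A| = 9/5

Enumerate A + A = {a + b : a, b ∈ A}. With |A| = 5, there are |A|^2 = 25 ordered sum pairs; collecting distinct values, A + A = {-12, 0, 12, 24, 36, 48, 60, 72, 84}, so |A + A| = 9. Thus K = 9/5. Here |A + A| = 2|A| − 1 = 9, the minimum possible — so K = 9/5 is minimal, which holds iff A is an arithmetic progression.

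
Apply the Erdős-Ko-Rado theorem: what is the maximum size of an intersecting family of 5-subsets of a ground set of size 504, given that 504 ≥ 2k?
max |F| = C(503, 4) = 2635531375

Erdős-Ko-Rado (1961): when n ≥ 2k, max |F| = C(n−1, k−1). The bound is attained by the star {A : i ∈ A} for any fixed i ∈ [n]. Here C(504−1, 5−1) = C(503, 4) = 2635531375.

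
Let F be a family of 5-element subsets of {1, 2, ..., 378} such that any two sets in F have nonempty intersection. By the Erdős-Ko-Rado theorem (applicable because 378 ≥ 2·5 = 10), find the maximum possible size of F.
max |F| = C(377, 4) = 828363250

Erdős-Ko-Rado (1961): when n ≥ 2k, max |F| = C(n−1, k−1). The bound is attained by the star {A : i ∈ A} for any fixed i ∈ [n]. Here C(378−1, 5−1) = C(377, 4) = 828363250.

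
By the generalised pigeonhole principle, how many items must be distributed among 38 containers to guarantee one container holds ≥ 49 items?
n = (49 − 1)·38 + 1 = 1825

By the generalised pigeonhole principle, to guarantee some box contains ≥ r objects we need more than (r − 1) · k objects total. Threshold: n = (r − 1) · k + 1. With r = 49 and k = 38: n = 48 · 38 + 1 = 1824 + 1 = 1825. For n = 1824 = 48 · 38, we can put exactly 48 objects in every box, avoiding 49 in any single one — so 1825 is tight.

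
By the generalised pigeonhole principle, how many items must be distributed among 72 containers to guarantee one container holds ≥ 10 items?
n = (10 − 1)·72 + 1 = 649

By the generalised pigeonhole principle, to guarantee some box contains ≥ r objects we need more than (r − 1) · k objects total. Threshold: n = (r − 1) · k + 1. With r = 10 and k = 72: n = 9 · 72 + 1 = 648 + 1 = 649. For n = 648 = 9 · 72, we can put exactly 9 objects in every box, avoiding 10 in any single one — so 649 is tight.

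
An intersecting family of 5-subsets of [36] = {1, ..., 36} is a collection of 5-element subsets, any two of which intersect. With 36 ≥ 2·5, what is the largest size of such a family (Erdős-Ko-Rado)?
max |F| = C(35, 4) = 52360

The Erdős-Ko-Rado theorem states: for n ≥ 2k, an intersecting family of k-subsets of an n-element set has size at most C(n − 1, k − 1), with equality for 'star' families {A ⊆ [n] : |A| = k, i ∈ A} (fix an element i). For n = 36, k = 5: C(35, 4) = 52360.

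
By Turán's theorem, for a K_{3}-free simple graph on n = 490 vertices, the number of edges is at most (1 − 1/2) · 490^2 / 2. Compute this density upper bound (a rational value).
Turán density bound = (1/2) · 490^2/2 = 60025

Turán's theorem: ex(n, K_{r+1}) is achieved by the complete r-partite Turán graph T(n, r) with parts as balanced as possible, and is at most (1 − 1/r) · n^2/2. For r = 2, n = 490: the density bound is (1/2) · 240100/2 = 60025. Since 2 ∣ 490, the Turán graph T(490, 2) has parts of equal size 245, and its edge count e(T(490, 2)) = 60025 attains the density bound exactly.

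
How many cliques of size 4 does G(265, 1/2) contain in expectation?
E[# K_4] = C(265, 4) · (1/2)^C(4, 2) = 200860990 / 2^6 = 100430495/32 = 3138452.96875

For each 4-subset S of vertices (there are C(265, 4) = 200860990 such S), let X_S = 1 if S induces a K_4 (all C(4, 2) = 6 edges present). Then P(X_S = 1) = (1/2)^6 = 1/64. By linearity of expectation, E[# K_4] = C(265, 4) · (1/2)^6 = 200860990 / 64 = 100430495/32 = 3138452.96875.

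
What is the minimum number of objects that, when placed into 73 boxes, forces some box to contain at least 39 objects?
n = (39 − 1)·73 + 1 = 2775

By the generalised pigeonhole principle, to guarantee some box contains ≥ r objects we need more than (r − 1) · k objects total. Threshold: n = (r − 1) · k + 1. With r = 39 and k = 73: n = 38 · 73 + 1 = 2774 + 1 = 2775. For n = 2774 = 38 · 73, we can put exactly 38 objects in every box, avoiding 39 in any single one — so 2775 is tight.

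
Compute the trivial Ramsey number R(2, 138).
R(2, 138) = 138

R(2, k) = k for all k ≥ 2: in a 2-colouring of K_k, either some edge is red (a red K_2) or all edges are blue (a blue K_k). And K_{137} coloured all-blue has no blue K_138, so R(2, 138) > 137. Hence R(2, 138) = 138.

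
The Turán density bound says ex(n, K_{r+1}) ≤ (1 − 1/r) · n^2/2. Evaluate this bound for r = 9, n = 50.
Turán density bound = (8/9) · 50^2/2 = 10000/9 ≈ 1111.1111

Turán's theorem: ex(n, K_{r+1}) is achieved by the complete r-partite Turán graph T(n, r) with parts as balanced as possible, and is at most (1 − 1/r) · n^2/2. For r = 9, n = 50: the density bound is (8/9) · 2500/2 = 10000/9 ≈ 1111.1111. The integer-valued extremum is e(T(50, 9)) = 1110, which is strictly less than the density bound 10000/9 since 9 ∤ 50 (the parts of T(50, 9) cannot all be equal).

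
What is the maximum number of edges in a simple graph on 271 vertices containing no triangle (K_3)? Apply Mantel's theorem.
ex(271, K_3) = ⌊271^2/4⌋ = 18360

Mantel (1907): a triangle-free graph on n vertices has at most ⌊n^2/4⌋ edges, with equality for the complete bipartite graph K_{⌊n/2⌋, ⌈n/2⌉}. For n = 271: ⌊271^2/4⌋ = ⌊73441/4⌋ = 18360. The extremal graph is K_{135, 136}, which has 135·136 = 18360 edges.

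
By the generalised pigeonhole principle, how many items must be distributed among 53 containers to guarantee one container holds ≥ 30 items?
n = (30 − 1)·53 + 1 = 1538

By the generalised pigeonhole principle, to guarantee some box contains ≥ r objects we need more than (r − 1) · k objects total. Threshold: n = (r − 1) · k + 1. With r = 30 and k = 53: n = 29 · 53 + 1 = 1537 + 1 = 1538. For n = 1537 = 29 · 53, we can put exactly 29 objects in every box, avoiding 30 in any single one — so 1538 is tight.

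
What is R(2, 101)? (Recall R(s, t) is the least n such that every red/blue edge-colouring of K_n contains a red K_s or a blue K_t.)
R(2, 101) = 101

R(2, k) = k for all k ≥ 2: in a 2-colouring of K_k, either some edge is red (a red K_2) or all edges are blue (a blue K_k). And K_{100} coloured all-blue has no blue K_101, so R(2, 101) > 100. Hence R(2, 101) = 101.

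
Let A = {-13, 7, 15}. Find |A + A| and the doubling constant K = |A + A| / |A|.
K = |A + A| / |A| = 6/3 = 2

Enumerate A + A = {a + b : a, b ∈ A}. With |A| = 3, there are |A|^2 = 9 ordered sum pairs; collecting distinct values, A + A = {-26, -6, 2, 14, 22, 30}, so |A + A| = 6. Thus K = 6/3 = 2. For comparison, the minimum possible |A + A| over all 3-element sets is 2·3 − 1 = 5 (so min K = 5/3), attained only by arithmetic progressions.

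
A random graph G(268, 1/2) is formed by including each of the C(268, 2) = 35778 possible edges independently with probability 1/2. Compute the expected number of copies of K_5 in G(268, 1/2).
E[# K_5] = C(268, 5) · (1/2)^C(5, 2) = 11096761368 / 2^10 = 1387095171/128 = 10836681.0234375

For each 5-subset S of vertices (there are C(268, 5) = 11096761368 such S), let X_S = 1 if S induces a K_5 (all C(5, 2) = 10 edges present). Then P(X_S = 1) = (1/2)^10 = 1/1024. By linearity of expectation, E[# K_5] = C(268, 5) · (1/2)^10 = 11096761368 / 1024 = 1387095171/128 = 10836681.0234375.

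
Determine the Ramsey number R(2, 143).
R(2, 143) = 143

R(2, k) = k for all k ≥ 2: in a 2-colouring of K_k, either some edge is red (a red K_2) or all edges are blue (a blue K_k). And K_{142} coloured all-blue has no blue K_143, so R(2, 143) > 142. Hence R(2, 143) = 143.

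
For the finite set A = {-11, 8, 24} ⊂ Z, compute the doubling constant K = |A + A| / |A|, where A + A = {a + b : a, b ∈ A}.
K = |A + A| / |A| = 6/3 = 2

Enumerate A + A = {a + b : a, b ∈ A}. With |A| = 3, there are |A|^2 = 9 ordered sum pairs; collecting distinct values, A + A = {-22, -3, 13, 16, 32, 48}, so |A + A| = 6. Thus K = 6/3 = 2. For comparison, the minimum possible |A + A| over all 3-element sets is 2·3 − 1 = 5 (so min K = 5/3), attained only by arithmetic progressions.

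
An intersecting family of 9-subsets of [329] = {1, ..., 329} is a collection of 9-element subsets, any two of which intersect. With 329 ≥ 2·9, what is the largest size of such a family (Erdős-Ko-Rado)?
max |F| = C(328, 8) = 3048670375199865

The Erdős-Ko-Rado theorem states: for n ≥ 2k, an intersecting family of k-subsets of an n-element set has size at most C(n − 1, k − 1), with equality for 'star' families {A ⊆ [n] : |A| = k, i ∈ A} (fix an element i). For n = 329, k = 9: C(328, 8) = 3048670375199865.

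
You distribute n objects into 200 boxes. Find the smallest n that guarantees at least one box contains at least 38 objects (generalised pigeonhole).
n = (38 − 1)·200 + 1 = 7401

By the generalised pigeonhole principle, to guarantee some box contains ≥ r objects we need more than (r − 1) · k objects total. Threshold: n = (r − 1) · k + 1. With r = 38 and k = 200: n = 37 · 200 + 1 = 7400 + 1 = 7401. For n = 7400 = 37 · 200, we can put exactly 37 objects in every box, avoiding 38 in any single one — so 7401 is tight.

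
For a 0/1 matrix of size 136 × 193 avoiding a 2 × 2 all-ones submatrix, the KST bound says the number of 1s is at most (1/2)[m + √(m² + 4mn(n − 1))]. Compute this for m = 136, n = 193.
z(136, 193; 2, 2) ≤ (1/2)[136 + √(136² + 4·136·193·192)] = (1/2)[136 + √20176960] = 2313.9386

Kővári–Sós–Turán: let r_1, ..., r_136 be the row sums and z = Σ r_i the total number of 1s. Each pair of columns can share at most one row with both entries 1 (else a 2×2 all-ones block appears), so Σ_i C(r_i, 2) ≤ C(193, 2) = 18528. By convexity Σ_i C(r_i, 2) ≥ 136·C(z/136, 2) = z(z − 136)/(2·136), giving z² − 136z − 136·193·192 ≤ 0 and hence z ≤ (1/2)[136 + √(18496 + 4·5039616)] = (1/2)[136 + √20176960] ≈ (1/2)(136 + 4491.8771) = 2313.9386.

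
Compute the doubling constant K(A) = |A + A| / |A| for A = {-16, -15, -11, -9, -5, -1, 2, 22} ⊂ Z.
K = |A + A| / |A| = 32/8 = 4

Enumerate A + A = {a + b : a, b ∈ A}. With |A| = 8, there are |A|^2 = 64 ordered sum pairs; collecting distinct values, A + A = {-32, -31, -30, -27, -26, -25, -24, -22, -21, -20, -18, -17, -16, -14, -13, -12, -10, -9, -7, -6, -3, -2, 1, 4, 6, 7, 11, 13, 17, 21, 24, 44}, so |A + A| = 32. Thus K = 32/8 = 4. For comparison, the minimum possible |A + A| over all 8-element sets is 2·8 − 1 = 15 (so min K = 15/8), attained only by arithmetic progressions.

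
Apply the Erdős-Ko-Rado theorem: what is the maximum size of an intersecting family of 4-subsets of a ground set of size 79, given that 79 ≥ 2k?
max |F| = C(78, 3) = 76076

The Erdős-Ko-Rado theorem states: for n ≥ 2k, an intersecting family of k-subsets of an n-element set has size at most C(n − 1, k − 1), with equality for 'star' families {A ⊆ [n] : |A| = k, i ∈ A} (fix an element i). For n = 79, k = 4: C(78, 3) = 76076.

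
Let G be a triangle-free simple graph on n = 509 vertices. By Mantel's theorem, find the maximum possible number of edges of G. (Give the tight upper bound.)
ex(509, K_3) = ⌊509^2/4⌋ = 64770

Mantel (1907): a triangle-free graph on n vertices has at most ⌊n^2/4⌋ edges, with equality for the complete bipartite graph K_{⌊n/2⌋, ⌈n/2⌉}. For n = 509: ⌊509^2/4⌋ = ⌊259081/4⌋ = 64770. The extremal graph is K_{254, 255}, which has 254·255 = 64770 edges.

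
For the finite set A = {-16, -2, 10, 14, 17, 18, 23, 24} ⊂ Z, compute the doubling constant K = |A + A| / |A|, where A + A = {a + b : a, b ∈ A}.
K = |A + A| / |A| = 32/8 = 4

Enumerate A + A = {a + b : a, b ∈ A}. With |A| = 8, there are |A|^2 = 64 ordered sum pairs; collecting distinct values, A + A = {-32, -18, -6, -4, -2, 1, 2, 7, 8, 12, 15, 16, 20, 21, 22, 24, 27, 28, 31, 32, 33, 34, 35, 36, 37, 38, 40, 41, 42, 46, 47, 48}, so |A + A| = 32. Thus K = 32/8 = 4. For comparison, the minimum possible |A + A| over all 8-element sets is 2·8 − 1 = 15 (so min K = 15/8), attained only by arithmetic progressions.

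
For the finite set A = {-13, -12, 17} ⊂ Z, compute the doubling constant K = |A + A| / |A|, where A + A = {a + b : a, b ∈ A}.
K = |A + A| / |A| = 6/3 = 2

Enumerate A + A = {a + b : a, b ∈ A}. With |A| = 3, there are |A|^2 = 9 ordered sum pairs; collecting distinct values, A + A = {-26, -25, -24, 4, 5, 34}, so |A + A| = 6. Thus K = 6/3 = 2. For comparison, the minimum possible |A + A| over all 3-element sets is 2·3 − 1 = 5 (so min K = 5/3), attained only by arithmetic progressions.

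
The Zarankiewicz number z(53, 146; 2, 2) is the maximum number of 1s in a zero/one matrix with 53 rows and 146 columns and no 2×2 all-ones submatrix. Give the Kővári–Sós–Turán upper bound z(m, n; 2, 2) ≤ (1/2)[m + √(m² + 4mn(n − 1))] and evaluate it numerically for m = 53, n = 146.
z(53, 146; 2, 2) ≤ (1/2)[53 + √(53² + 4·53·146·145)] = (1/2)[53 + √4490849] = 1086.0812

Kővári–Sós–Turán: let r_1, ..., r_53 be the row sums and z = Σ r_i the total number of 1s. Each pair of columns can share at most one row with both entries 1 (else a 2×2 all-ones block appears), so Σ_i C(r_i, 2) ≤ C(146, 2) = 10585. By convexity Σ_i C(r_i, 2) ≥ 53·C(z/53, 2) = z(z − 53)/(2·53), giving z² − 53z − 53·146·145 ≤ 0 and hence z ≤ (1/2)[53 + √(2809 + 4·1122010)] = (1/2)[53 + √4490849] ≈ (1/2)(53 + 2119.1623) = 1086.0812.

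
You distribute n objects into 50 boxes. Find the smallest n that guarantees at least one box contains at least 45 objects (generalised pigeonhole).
n = (45 − 1)·50 + 1 = 2201

By the generalised pigeonhole principle, to guarantee some box contains ≥ r objects we need more than (r − 1) · k objects total. Threshold: n = (r − 1) · k + 1. With r = 45 and k = 50: n = 44 · 50 + 1 = 2200 + 1 = 2201. For n = 2200 = 44 · 50, we can put exactly 44 objects in every box, avoiding 45 in any single one — so 2201 is tight.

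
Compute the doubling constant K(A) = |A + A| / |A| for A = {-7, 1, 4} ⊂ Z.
K = |A + A| / |A| = 6/3 = 2

Enumerate A + A = {a + b : a, b ∈ A}. With |A| = 3, there are |A|^2 = 9 ordered sum pairs; collecting distinct values, A + A = {-14, -6, -3, 2, 5, 8}, so |A + A| = 6. Thus K = 6/3 = 2. For comparison, the minimum possible |A + A| over all 3-element sets is 2·3 − 1 = 5 (so min K = 5/3), attained only by arithmetic progressions.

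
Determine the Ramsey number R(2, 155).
R(2, 155) = 155

R(2, k) = k for all k ≥ 2: in a 2-colouring of K_k, either some edge is red (a red K_2) or all edges are blue (a blue K_k). And K_{154} coloured all-blue has no blue K_155, so R(2, 155) > 154. Hence R(2, 155) = 155.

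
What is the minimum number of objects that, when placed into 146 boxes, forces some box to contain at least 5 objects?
n = (5 − 1)·146 + 1 = 585

By the generalised pigeonhole principle, to guarantee some box contains ≥ r objects we need more than (r − 1) · k objects total. Threshold: n = (r − 1) · k + 1. With r = 5 and k = 146: n = 4 · 146 + 1 = 584 + 1 = 585. For n = 584 = 4 · 146, we can put exactly 4 objects in every box, avoiding 5 in any single one — so 585 is tight.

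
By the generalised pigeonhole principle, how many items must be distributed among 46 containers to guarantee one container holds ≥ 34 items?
n = (34 − 1)·46 + 1 = 1519

By the generalised pigeonhole principle, to guarantee some box contains ≥ r objects we need more than (r − 1) · k objects total. Threshold: n = (r − 1) · k + 1. With r = 34 and k = 46: n = 33 · 46 + 1 = 1518 + 1 = 1519. For n = 1518 = 33 · 46, we can put exactly 33 objects in every box, avoiding 34 in any single one — so 1519 is tight.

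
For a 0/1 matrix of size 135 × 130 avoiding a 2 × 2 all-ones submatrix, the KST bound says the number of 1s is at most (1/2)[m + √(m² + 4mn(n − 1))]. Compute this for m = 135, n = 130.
z(135, 130; 2, 2) ≤ (1/2)[135 + √(135² + 4·135·130·129)] = (1/2)[135 + √9074025] = 1573.6561

Kővári–Sós–Turán: let r_1, ..., r_135 be the row sums and z = Σ r_i the total number of 1s. Each pair of columns can share at most one row with both entries 1 (else a 2×2 all-ones block appears), so Σ_i C(r_i, 2) ≤ C(130, 2) = 8385. By convexity Σ_i C(r_i, 2) ≥ 135·C(z/135, 2) = z(z − 135)/(2·135), giving z² − 135z − 135·130·129 ≤ 0 and hence z ≤ (1/2)[135 + √(18225 + 4·2263950)] = (1/2)[135 + √9074025] ≈ (1/2)(135 + 3012.3122) = 1573.6561.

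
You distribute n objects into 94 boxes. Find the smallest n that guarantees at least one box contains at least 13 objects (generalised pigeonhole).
n = (13 − 1)·94 + 1 = 1129

By the generalised pigeonhole principle, to guarantee some box contains ≥ r objects we need more than (r − 1) · k objects total. Threshold: n = (r − 1) · k + 1. With r = 13 and k = 94: n = 12 · 94 + 1 = 1128 + 1 = 1129. For n = 1128 = 12 · 94, we can put exactly 12 objects in every box, avoiding 13 in any single one — so 1129 is tight.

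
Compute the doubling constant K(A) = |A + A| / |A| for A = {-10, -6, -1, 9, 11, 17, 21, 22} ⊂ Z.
K = |A + A| / |A| = 33/8

Enumerate A + A = {a + b : a, b ∈ A}. With |A| = 8, there are |A|^2 = 64 ordered sum pairs; collecting distinct values, A + A = {-20, -16, -12, -11, -7, -2, -1, 1, 3, 5, 7, 8, 10, 11, 12, 15, 16, 18, 20, 21, 22, 26, 28, 30, 31, 32, 33, 34, 38, 39, 42, 43, 44}, so |A + A| = 33. Thus K = 33/8. For comparison, the minimum possible |A + A| over all 8-element sets is 2·8 − 1 = 15 (so min K = 15/8), attained only by arithmetic progressions.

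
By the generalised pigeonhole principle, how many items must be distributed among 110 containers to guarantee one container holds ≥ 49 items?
n = (49 − 1)·110 + 1 = 5281

By the generalised pigeonhole principle, to guarantee some box contains ≥ r objects we need more than (r − 1) · k objects total. Threshold: n = (r − 1) · k + 1. With r = 49 and k = 110: n = 48 · 110 + 1 = 5280 + 1 = 5281. For n = 5280 = 48 · 110, we can put exactly 48 objects in every box, avoiding 49 in any single one — so 5281 is tight.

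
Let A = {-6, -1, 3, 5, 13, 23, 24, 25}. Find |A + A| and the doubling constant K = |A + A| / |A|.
K = |A + A| / |A| = 32/8 = 4

Enumerate A + A = {a + b : a, b ∈ A}. With |A| = 8, there are |A|^2 = 64 ordered sum pairs; collecting distinct values, A + A = {-12, -7, -3, -2, -1, 2, 4, 6, 7, 8, 10, 12, 16, 17, 18, 19, 22, 23, 24, 26, 27, 28, 29, 30, 36, 37, 38, 46, 47, 48, 49, 50}, so |A + A| = 32. Thus K = 32/8 = 4. For comparison, the minimum possible |A + A| over all 8-element sets is 2·8 − 1 = 15 (so min K = 15/8), attained only by arithmetic progressions.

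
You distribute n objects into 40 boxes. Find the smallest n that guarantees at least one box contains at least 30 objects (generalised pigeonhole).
n = (30 − 1)·40 + 1 = 1161

By the generalised pigeonhole principle, to guarantee some box contains ≥ r objects we need more than (r − 1) · k objects total. Threshold: n = (r − 1) · k + 1. With r = 30 and k = 40: n = 29 · 40 + 1 = 1160 + 1 = 1161. For n = 1160 = 29 · 40, we can put exactly 29 objects in every box, avoiding 30 in any single one — so 1161 is tight.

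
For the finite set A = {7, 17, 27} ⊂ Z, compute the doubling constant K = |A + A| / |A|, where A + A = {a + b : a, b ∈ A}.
K = |A + A| / |A| = 5/3

Enumerate A + A = {a + b : a, b ∈ A}. With |A| = 3, there are |A|^2 = 9 ordered sum pairs; collecting distinct values, A + A = {14, 24, 34, 44, 54}, so |A + A| = 5. Thus K = 5/3. Here |A + A| = 2|A| − 1 = 5, the minimum possible — so K = 5/3 is minimal, which holds iff A is an arithmetic progression.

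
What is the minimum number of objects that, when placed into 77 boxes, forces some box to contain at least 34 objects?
n = (34 − 1)·77 + 1 = 2542

By the generalised pigeonhole principle, to guarantee some box contains ≥ r objects we need more than (r − 1) · k objects total. Threshold: n = (r − 1) · k + 1. With r = 34 and k = 77: n = 33 · 77 + 1 = 2541 + 1 = 2542. For n = 2541 = 33 · 77, we can put exactly 33 objects in every box, avoiding 34 in any single one — so 2542 is tight.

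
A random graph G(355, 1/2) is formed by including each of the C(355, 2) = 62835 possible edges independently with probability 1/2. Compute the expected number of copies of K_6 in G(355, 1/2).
E[# K_6] = C(355, 6) · (1/2)^C(6, 2) = 2664352290600 / 2^15 = 333044036325/4096 ≈ 81309579.180908

For each 6-subset S of vertices (there are C(355, 6) = 2664352290600 such S), let X_S = 1 if S induces a K_6 (all C(6, 2) = 15 edges present). Then P(X_S = 1) = (1/2)^15 = 1/32768. By linearity of expectation, E[# K_6] = C(355, 6) · (1/2)^15 = 2664352290600 / 32768 = 333044036325/4096 ≈ 81309579.180908.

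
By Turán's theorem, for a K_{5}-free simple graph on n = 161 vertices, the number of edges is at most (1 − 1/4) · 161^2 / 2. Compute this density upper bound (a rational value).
Turán density bound = (3/4) · 161^2/2 = 77763/8 ≈ 9720.375

Turán's theorem: ex(n, K_{r+1}) is achieved by the complete r-partite Turán graph T(n, r) with parts as balanced as possible, and is at most (1 − 1/r) · n^2/2. For r = 4, n = 161: the density bound is (3/4) · 25921/2 = 77763/8 ≈ 9720.375. The integer-valued extremum is e(T(161, 4)) = 9720, which is strictly less than the density bound 77763/8 since 4 ∤ 161 (the parts of T(161, 4) cannot all be equal).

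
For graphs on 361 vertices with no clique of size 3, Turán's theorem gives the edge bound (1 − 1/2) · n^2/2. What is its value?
Turán density bound = (1/2) · 361^2/2 = 130321/4 ≈ 32580.25

Turán's theorem: ex(n, K_{r+1}) is achieved by the complete r-partite Turán graph T(n, r) with parts as balanced as possible, and is at most (1 − 1/r) · n^2/2. For r = 2, n = 361: the density bound is (1/2) · 130321/2 = 130321/4 ≈ 32580.25. The integer-valued extremum is e(T(361, 2)) = 32580, which is strictly less than the density bound 130321/4 since 2 ∤ 361 (the parts of T(361, 2) cannot all be equal).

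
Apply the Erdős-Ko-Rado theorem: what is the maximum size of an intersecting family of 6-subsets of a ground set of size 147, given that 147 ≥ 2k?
max |F| = C(146, 5) = 515853624

Erdős-Ko-Rado (1961): when n ≥ 2k, max |F| = C(n−1, k−1). The bound is attained by the star {A : i ∈ A} for any fixed i ∈ [n]. Here C(147−1, 6−1) = C(146, 5) = 515853624.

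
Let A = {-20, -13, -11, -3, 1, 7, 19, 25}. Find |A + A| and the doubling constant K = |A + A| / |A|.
K = |A + A| / |A| = 32/8 = 4

Enumerate A + A = {a + b : a, b ∈ A}. With |A| = 8, there are |A|^2 = 64 ordered sum pairs; collecting distinct values, A + A = {-40, -33, -31, -26, -24, -23, -22, -19, -16, -14, -13, -12, -10, -6, -4, -2, -1, 2, 4, 5, 6, 8, 12, 14, 16, 20, 22, 26, 32, 38, 44, 50}, so |A + A| = 32. Thus K = 32/8 = 4. For comparison, the minimum possible |A + A| over all 8-element sets is 2·8 − 1 = 15 (so min K = 15/8), attained only by arithmetic progressions.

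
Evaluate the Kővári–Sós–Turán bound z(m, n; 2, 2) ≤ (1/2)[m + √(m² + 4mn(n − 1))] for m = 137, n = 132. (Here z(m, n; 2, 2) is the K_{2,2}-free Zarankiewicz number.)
z(137, 132; 2, 2) ≤ (1/2)[137 + √(137² + 4·137·132·131)] = (1/2)[137 + √9494785] = 1609.1805

Kővári–Sós–Turán: let r_1, ..., r_137 be the row sums and z = Σ r_i the total number of 1s. Each pair of columns can share at most one row with both entries 1 (else a 2×2 all-ones block appears), so Σ_i C(r_i, 2) ≤ C(132, 2) = 8646. By convexity Σ_i C(r_i, 2) ≥ 137·C(z/137, 2) = z(z − 137)/(2·137), giving z² − 137z − 137·132·131 ≤ 0 and hence z ≤ (1/2)[137 + √(18769 + 4·2369004)] = (1/2)[137 + √9494785] ≈ (1/2)(137 + 3081.3609) = 1609.1805.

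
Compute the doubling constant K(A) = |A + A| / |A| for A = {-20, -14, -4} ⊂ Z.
K = |A + A| / |A| = 6/3 = 2

Enumerate A + A = {a + b : a, b ∈ A}. With |A| = 3, there are |A|^2 = 9 ordered sum pairs; collecting distinct values, A + A = {-40, -34, -28, -24, -18, -8}, so |A + A| = 6. Thus K = 6/3 = 2. For comparison, the minimum possible |A + A| over all 3-element sets is 2·3 − 1 = 5 (so min K = 5/3), attained only by arithmetic progressions.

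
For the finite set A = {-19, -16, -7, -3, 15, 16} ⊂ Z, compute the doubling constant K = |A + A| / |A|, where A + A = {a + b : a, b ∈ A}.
K = |A + A| / |A| = 21/6 = 7/2

Enumerate A + A = {a + b : a, b ∈ A}. With |A| = 6, there are |A|^2 = 36 ordered sum pairs; collecting distinct values, A + A = {-38, -35, -32, -26, -23, -22, -19, -14, -10, -6, -4, -3, -1, 0, 8, 9, 12, 13, 30, 31, 32}, so |A + A| = 21. Thus K = 21/6 = 7/2. For comparison, the minimum possible |A + A| over all 6-element sets is 2·6 − 1 = 11 (so min K = 11/6), attained only by arithmetic progressions.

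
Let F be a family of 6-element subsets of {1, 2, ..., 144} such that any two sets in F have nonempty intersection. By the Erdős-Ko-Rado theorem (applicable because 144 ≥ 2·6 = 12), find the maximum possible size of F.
max |F| = C(143, 5) = 464306843

Erdős-Ko-Rado (1961): when n ≥ 2k, max |F| = C(n−1, k−1). The bound is attained by the star {A : i ∈ A} for any fixed i ∈ [n]. Here C(144−1, 6−1) = C(143, 5) = 464306843.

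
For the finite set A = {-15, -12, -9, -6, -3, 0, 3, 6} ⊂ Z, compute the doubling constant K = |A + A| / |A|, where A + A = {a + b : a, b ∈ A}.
K = |A + A| / |A| = 15/8

Enumerate A + A = {a + b : a, b ∈ A}. With |A| = 8, there are |A|^2 = 64 ordered sum pairs; collecting distinct values, A + A = {-30, -27, -24, -21, -18, -15, -12, -9, -6, -3, 0, 3, 6, 9, 12}, so |A + A| = 15. Thus K = 15/8. Here |A + A| = 2|A| − 1 = 15, the minimum possible — so K = 15/8 is minimal, which holds iff A is an arithmetic progression.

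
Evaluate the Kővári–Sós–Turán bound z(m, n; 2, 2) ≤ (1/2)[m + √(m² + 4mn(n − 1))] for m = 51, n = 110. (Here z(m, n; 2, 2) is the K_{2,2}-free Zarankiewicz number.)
z(51, 110; 2, 2) ≤ (1/2)[51 + √(51² + 4·51·110·109)] = (1/2)[51 + √2448561] = 807.8939

Kővári–Sós–Turán: let r_1, ..., r_51 be the row sums and z = Σ r_i the total number of 1s. Each pair of columns can share at most one row with both entries 1 (else a 2×2 all-ones block appears), so Σ_i C(r_i, 2) ≤ C(110, 2) = 5995. By convexity Σ_i C(r_i, 2) ≥ 51·C(z/51, 2) = z(z − 51)/(2·51), giving z² − 51z − 51·110·109 ≤ 0 and hence z ≤ (1/2)[51 + √(2601 + 4·611490)] = (1/2)[51 + √2448561] ≈ (1/2)(51 + 1564.7878) = 807.8939.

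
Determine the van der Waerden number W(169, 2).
W(169, 2) = 169 + 1 = 170

A 2-term AP is any pair of integers, so a monochromatic 2-AP exists iff some colour is used at least twice. With 169 colours, the colouring i ↦ i on {1, ..., 169} uses each colour once, avoiding any monochromatic pair, so W(169, 2) > 169. For {1, ..., 170}, pigeonhole forces two integers of the same colour, which form a monochromatic 2-AP. Hence W(169, 2) = 170.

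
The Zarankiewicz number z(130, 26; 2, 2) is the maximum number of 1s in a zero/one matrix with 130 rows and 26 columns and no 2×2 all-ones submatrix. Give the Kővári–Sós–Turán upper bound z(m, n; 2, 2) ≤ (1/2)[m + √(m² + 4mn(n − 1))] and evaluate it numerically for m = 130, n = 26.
z(130, 26; 2, 2) ≤ (1/2)[130 + √(130² + 4·130·26·25)] = (1/2)[130 + √354900] = 362.8674

Kővári–Sós–Turán: let r_1, ..., r_130 be the row sums and z = Σ r_i the total number of 1s. Each pair of columns can share at most one row with both entries 1 (else a 2×2 all-ones block appears), so Σ_i C(r_i, 2) ≤ C(26, 2) = 325. By convexity Σ_i C(r_i, 2) ≥ 130·C(z/130, 2) = z(z − 130)/(2·130), giving z² − 130z − 130·26·25 ≤ 0 and hence z ≤ (1/2)[130 + √(16900 + 4·84500)] = (1/2)[130 + √354900] ≈ (1/2)(130 + 595.7348) = 362.8674.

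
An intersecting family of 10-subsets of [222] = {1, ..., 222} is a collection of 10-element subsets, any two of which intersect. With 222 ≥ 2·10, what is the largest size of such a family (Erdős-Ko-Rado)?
max |F| = C(221, 9) = 2938311614386005

The Erdős-Ko-Rado theorem states: for n ≥ 2k, an intersecting family of k-subsets of an n-element set has size at most C(n − 1, k − 1), with equality for 'star' families {A ⊆ [n] : |A| = k, i ∈ A} (fix an element i). For n = 222, k = 10: C(221, 9) = 2938311614386005.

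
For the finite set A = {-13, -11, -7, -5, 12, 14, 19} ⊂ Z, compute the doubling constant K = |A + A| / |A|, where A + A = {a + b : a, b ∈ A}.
K = |A + A| / |A| = 25/7

Enumerate A + A = {a + b : a, b ∈ A}. With |A| = 7, there are |A|^2 = 49 ordered sum pairs; collecting distinct values, A + A = {-26, -24, -22, -20, -18, -16, -14, -12, -10, -1, 1, 3, 5, 6, 7, 8, 9, 12, 14, 24, 26, 28, 31, 33, 38}, so |A + A| = 25. Thus K = 25/7. For comparison, the minimum possible |A + A| over all 7-element sets is 2·7 − 1 = 13 (so min K = 13/7), attained only by arithmetic progressions.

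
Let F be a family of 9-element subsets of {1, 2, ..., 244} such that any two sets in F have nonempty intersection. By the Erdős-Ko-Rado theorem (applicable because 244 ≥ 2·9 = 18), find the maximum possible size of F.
max |F| = C(243, 8) = 268388935256178

The Erdős-Ko-Rado theorem states: for n ≥ 2k, an intersecting family of k-subsets of an n-element set has size at most C(n − 1, k − 1), with equality for 'star' families {A ⊆ [n] : |A| = k, i ∈ A} (fix an element i). For n = 244, k = 9: C(243, 8) = 268388935256178.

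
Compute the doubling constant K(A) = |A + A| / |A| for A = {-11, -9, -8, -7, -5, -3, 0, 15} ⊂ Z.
K = |A + A| / |A| = 27/8

Enumerate A + A = {a + b : a, b ∈ A}. With |A| = 8, there are |A|^2 = 64 ordered sum pairs; collecting distinct values, A + A = {-22, -20, -19, -18, -17, -16, -15, -14, -13, -12, -11, -10, -9, -8, -7, -6, -5, -3, 0, 4, 6, 7, 8, 10, 12, 15, 30}, so |A + A| = 27. Thus K = 27/8. For comparison, the minimum possible |A + A| over all 8-element sets is 2·8 − 1 = 15 (so min K = 15/8), attained only by arithmetic progressions.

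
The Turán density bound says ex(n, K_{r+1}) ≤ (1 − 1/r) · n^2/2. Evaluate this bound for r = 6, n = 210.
Turán density bound = (5/6) · 210^2/2 = 18375

Turán's theorem: ex(n, K_{r+1}) is achieved by the complete r-partite Turán graph T(n, r) with parts as balanced as possible, and is at most (1 − 1/r) · n^2/2. For r = 6, n = 210: the density bound is (5/6) · 44100/2 = 18375. Since 6 ∣ 210, the Turán graph T(210, 6) has parts of equal size 35, and its edge count e(T(210, 6)) = 18375 attains the density bound exactly.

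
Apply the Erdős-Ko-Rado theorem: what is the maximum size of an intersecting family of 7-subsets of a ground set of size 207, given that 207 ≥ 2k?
max |F| = C(206, 6) = 98619368491

Erdős-Ko-Rado (1961): when n ≥ 2k, max |F| = C(n−1, k−1). The bound is attained by the star {A : i ∈ A} for any fixed i ∈ [n]. Here C(207−1, 7−1) = C(206, 6) = 98619368491.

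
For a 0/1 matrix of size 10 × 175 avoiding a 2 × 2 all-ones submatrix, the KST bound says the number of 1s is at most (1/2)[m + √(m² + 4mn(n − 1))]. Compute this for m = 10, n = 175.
z(10, 175; 2, 2) ≤ (1/2)[10 + √(10² + 4·10·175·174)] = (1/2)[10 + √1218100] = 556.8378

Kővári–Sós–Turán: let r_1, ..., r_10 be the row sums and z = Σ r_i the total number of 1s. Each pair of columns can share at most one row with both entries 1 (else a 2×2 all-ones block appears), so Σ_i C(r_i, 2) ≤ C(175, 2) = 15225. By convexity Σ_i C(r_i, 2) ≥ 10·C(z/10, 2) = z(z − 10)/(2·10), giving z² − 10z − 10·175·174 ≤ 0 and hence z ≤ (1/2)[10 + √(100 + 4·304500)] = (1/2)[10 + √1218100] ≈ (1/2)(10 + 1103.6757) = 556.8378.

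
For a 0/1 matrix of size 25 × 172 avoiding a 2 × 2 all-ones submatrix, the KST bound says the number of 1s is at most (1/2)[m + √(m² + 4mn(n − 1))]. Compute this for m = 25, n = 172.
z(25, 172; 2, 2) ≤ (1/2)[25 + √(25² + 4·25·172·171)] = (1/2)[25 + √2941825] = 870.0875

Kővári–Sós–Turán: let r_1, ..., r_25 be the row sums and z = Σ r_i the total number of 1s. Each pair of columns can share at most one row with both entries 1 (else a 2×2 all-ones block appears), so Σ_i C(r_i, 2) ≤ C(172, 2) = 14706. By convexity Σ_i C(r_i, 2) ≥ 25·C(z/25, 2) = z(z − 25)/(2·25), giving z² − 25z − 25·172·171 ≤ 0 and hence z ≤ (1/2)[25 + √(625 + 4·735300)] = (1/2)[25 + √2941825] ≈ (1/2)(25 + 1715.1749) = 870.0875.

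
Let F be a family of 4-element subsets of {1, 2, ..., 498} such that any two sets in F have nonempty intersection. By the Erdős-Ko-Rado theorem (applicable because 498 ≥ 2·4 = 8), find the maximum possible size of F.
max |F| = C(497, 3) = 20337240

Erdős-Ko-Rado (1961): when n ≥ 2k, max |F| = C(n−1, k−1). The bound is attained by the star {A : i ∈ A} for any fixed i ∈ [n]. Here C(498−1, 4−1) = C(497, 3) = 20337240.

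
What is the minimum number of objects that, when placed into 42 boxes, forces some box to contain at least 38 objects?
n = (38 − 1)·42 + 1 = 1555

By the generalised pigeonhole principle, to guarantee some box contains ≥ r objects we need more than (r − 1) · k objects total. Threshold: n = (r − 1) · k + 1. With r = 38 and k = 42: n = 37 · 42 + 1 = 1554 + 1 = 1555. For n = 1554 = 37 · 42, we can put exactly 37 objects in every box, avoiding 38 in any single one — so 1555 is tight.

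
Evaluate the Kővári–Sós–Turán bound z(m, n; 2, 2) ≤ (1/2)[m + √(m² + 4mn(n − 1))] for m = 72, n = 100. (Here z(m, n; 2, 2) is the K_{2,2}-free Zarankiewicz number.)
z(72, 100; 2, 2) ≤ (1/2)[72 + √(72² + 4·72·100·99)] = (1/2)[72 + √2856384] = 881.042

Kővári–Sós–Turán: let r_1, ..., r_72 be the row sums and z = Σ r_i the total number of 1s. Each pair of columns can share at most one row with both entries 1 (else a 2×2 all-ones block appears), so Σ_i C(r_i, 2) ≤ C(100, 2) = 4950. By convexity Σ_i C(r_i, 2) ≥ 72·C(z/72, 2) = z(z − 72)/(2·72), giving z² − 72z − 72·100·99 ≤ 0 and hence z ≤ (1/2)[72 + √(5184 + 4·712800)] = (1/2)[72 + √2856384] ≈ (1/2)(72 + 1690.084) = 881.042.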